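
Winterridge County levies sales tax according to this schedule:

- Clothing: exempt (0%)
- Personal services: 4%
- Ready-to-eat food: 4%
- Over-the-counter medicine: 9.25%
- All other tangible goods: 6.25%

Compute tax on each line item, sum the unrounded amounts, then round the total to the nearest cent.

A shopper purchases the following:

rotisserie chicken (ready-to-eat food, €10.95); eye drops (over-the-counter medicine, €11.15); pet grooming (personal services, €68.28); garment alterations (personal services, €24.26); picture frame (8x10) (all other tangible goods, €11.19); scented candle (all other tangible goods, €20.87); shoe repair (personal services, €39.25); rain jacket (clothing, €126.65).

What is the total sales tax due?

Rotisserie chicken €10.95: ready-to-eat food → 4% → €0.438
Eye drops €11.15: over-the-counter medicine → 9.25% → €1.031375
Pet grooming €68.28: personal services → 4% → €2.7312
Garment alterations €24.26: personal services → 4% → €0.9704
Picture frame (8x10) €11.19: all other tangible goods → 6.25% → €0.699375
Scented candle €20.87: all other tangible goods → 6.25% → €1.304375
Shoe repair €39.25: personal services → 4% → €1.57
Rain jacket €126.65: clothing → 0% → €0.00
Unrounded tax sum = €8.744725 → €8.74

€8.74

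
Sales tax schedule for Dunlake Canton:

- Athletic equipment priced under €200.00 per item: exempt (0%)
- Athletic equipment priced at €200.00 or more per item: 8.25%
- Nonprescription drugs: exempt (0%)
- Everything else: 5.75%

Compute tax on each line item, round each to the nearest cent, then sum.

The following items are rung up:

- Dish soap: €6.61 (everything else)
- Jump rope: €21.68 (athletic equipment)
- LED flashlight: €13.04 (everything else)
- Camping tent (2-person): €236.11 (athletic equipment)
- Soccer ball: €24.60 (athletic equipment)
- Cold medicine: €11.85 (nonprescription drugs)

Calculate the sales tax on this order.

€20.61

Dish soap €6.61: everything else → 5.75% → €0.38
Jump rope €21.68: athletic equipment, under €200.00 → 0% → €0.00
LED flashlight €13.04: everything else → 5.75% → €0.75
Camping tent (2-person) €236.11: athletic equipment, €200.00 or more → 8.25% → €19.48
Soccer ball €24.60: athletic equipment, under €200.00 → 0% → €0.00
Cold medicine €11.85: nonprescription drugs → 0% → €0.00
Total tax = €0.38 + €0.75 + €19.48 = €20.61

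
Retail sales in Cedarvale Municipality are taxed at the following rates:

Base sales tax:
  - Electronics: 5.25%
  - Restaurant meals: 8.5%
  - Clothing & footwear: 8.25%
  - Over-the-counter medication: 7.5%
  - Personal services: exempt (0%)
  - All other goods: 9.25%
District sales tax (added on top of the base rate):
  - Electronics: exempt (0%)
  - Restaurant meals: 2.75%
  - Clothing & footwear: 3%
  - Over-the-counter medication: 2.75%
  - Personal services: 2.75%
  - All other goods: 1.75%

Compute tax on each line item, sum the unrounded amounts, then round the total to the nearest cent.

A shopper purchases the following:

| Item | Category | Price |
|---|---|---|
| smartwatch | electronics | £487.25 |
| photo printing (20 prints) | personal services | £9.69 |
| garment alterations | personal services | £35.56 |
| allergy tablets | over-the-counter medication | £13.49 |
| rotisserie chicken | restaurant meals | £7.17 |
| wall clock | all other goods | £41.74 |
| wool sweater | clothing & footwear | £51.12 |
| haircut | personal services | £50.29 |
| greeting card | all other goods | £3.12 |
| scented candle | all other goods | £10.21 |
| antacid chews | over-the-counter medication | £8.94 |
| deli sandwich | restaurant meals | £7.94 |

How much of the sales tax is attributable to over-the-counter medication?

Allergy tablets £13.49: over-the-counter medication → 7.5% + 2.75% district = 10.25% → £1.382725
Antacid chews £8.94: over-the-counter medication → 7.5% + 2.75% district = 10.25% → £0.91635
Tax on over-the-counter medication: unrounded sum = £2.299075 → £2.30

£2.30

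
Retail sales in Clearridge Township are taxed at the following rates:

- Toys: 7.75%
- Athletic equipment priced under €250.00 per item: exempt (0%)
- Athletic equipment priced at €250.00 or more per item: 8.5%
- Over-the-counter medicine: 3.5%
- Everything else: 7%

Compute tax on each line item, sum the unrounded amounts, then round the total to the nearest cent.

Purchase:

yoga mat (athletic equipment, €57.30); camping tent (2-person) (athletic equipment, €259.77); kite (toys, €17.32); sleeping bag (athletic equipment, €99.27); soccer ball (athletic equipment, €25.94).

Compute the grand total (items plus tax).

€483.02

Yoga mat €57.30: athletic equipment, under €250.00 → 0% → €0.00
Camping tent (2-person) €259.77: athletic equipment, €250.00 or more → 8.5% → €22.08045
Kite €17.32: toys → 7.75% → €1.3423
Sleeping bag €99.27: athletic equipment, under €250.00 → 0% → €0.00
Soccer ball €25.94: athletic equipment, under €250.00 → 0% → €0.00
Subtotal = €459.60; unrounded tax = €23.42275 → €23.42; total due = €483.02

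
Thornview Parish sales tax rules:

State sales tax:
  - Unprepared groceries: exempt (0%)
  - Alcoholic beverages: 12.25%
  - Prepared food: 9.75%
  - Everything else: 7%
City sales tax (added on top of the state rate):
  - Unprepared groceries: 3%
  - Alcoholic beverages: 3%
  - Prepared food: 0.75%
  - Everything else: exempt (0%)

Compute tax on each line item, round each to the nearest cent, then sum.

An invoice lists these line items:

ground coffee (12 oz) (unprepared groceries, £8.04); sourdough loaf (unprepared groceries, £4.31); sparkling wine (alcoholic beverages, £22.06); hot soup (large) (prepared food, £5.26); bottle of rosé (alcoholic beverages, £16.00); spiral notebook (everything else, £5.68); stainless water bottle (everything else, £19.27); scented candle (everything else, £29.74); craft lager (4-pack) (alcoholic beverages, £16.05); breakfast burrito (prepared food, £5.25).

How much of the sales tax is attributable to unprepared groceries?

£0.37

Ground coffee (12 oz) £8.04: unprepared groceries → 0% + 3% city = 3% → £0.24
Sourdough loaf £4.31: unprepared groceries → 0% + 3% city = 3% → £0.13
Tax on unprepared groceries = £0.24 + £0.13 = £0.37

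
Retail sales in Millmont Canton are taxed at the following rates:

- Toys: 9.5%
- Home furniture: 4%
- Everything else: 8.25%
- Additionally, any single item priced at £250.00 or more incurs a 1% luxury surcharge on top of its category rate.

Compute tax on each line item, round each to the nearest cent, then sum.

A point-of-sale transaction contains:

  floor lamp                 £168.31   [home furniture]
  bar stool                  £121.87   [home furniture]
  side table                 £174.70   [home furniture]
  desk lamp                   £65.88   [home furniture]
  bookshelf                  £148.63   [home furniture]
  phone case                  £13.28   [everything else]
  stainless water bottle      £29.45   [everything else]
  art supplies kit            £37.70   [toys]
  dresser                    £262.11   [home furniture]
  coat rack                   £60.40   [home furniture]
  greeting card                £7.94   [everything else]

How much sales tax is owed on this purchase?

Floor lamp £168.31: home furniture → 4% → £6.73
Bar stool £121.87: home furniture → 4% → £4.87
Side table £174.70: home furniture → 4% → £6.99
Desk lamp £65.88: home furniture → 4% → £2.64
Bookshelf £148.63: home furniture → 4% → £5.95
Phone case £13.28: everything else → 8.25% → £1.10
Stainless water bottle £29.45: everything else → 8.25% → £2.43
Art supplies kit £37.70: toys → 9.5% → £3.58
Dresser £262.11: home furniture → 4% + 1% surcharge = 5% → £13.11
Coat rack £60.40: home furniture → 4% → £2.42
Greeting card £7.94: everything else → 8.25% → £0.66
Total tax = £6.73 + £4.87 + £6.99 + £2.64 + £5.95 + £1.10 + £2.43 + £3.58 + £13.11 + £2.42 + £0.66 = £50.48

£50.48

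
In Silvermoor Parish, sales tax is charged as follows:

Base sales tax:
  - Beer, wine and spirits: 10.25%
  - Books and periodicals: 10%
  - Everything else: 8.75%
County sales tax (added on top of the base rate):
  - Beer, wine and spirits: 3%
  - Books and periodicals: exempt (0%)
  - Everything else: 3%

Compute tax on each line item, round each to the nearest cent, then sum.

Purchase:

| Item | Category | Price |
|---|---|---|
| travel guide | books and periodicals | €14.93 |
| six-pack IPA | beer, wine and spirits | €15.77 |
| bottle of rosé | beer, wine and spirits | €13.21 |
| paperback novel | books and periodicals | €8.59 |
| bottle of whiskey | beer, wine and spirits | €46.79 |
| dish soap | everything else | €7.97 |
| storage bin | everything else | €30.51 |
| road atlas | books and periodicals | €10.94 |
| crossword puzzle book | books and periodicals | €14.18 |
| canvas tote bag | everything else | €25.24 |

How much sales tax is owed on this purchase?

€22.39

Travel guide €14.93: books and periodicals → 10% + 0% county = 10% → €1.49
Six-pack IPA €15.77: beer, wine and spirits → 10.25% + 3% county = 13.25% → €2.09
Bottle of rosé €13.21: beer, wine and spirits → 10.25% + 3% county = 13.25% → €1.75
Paperback novel €8.59: books and periodicals → 10% + 0% county = 10% → €0.86
Bottle of whiskey €46.79: beer, wine and spirits → 10.25% + 3% county = 13.25% → €6.20
Dish soap €7.97: everything else → 8.75% + 3% county = 11.75% → €0.94
Storage bin €30.51: everything else → 8.75% + 3% county = 11.75% → €3.58
Road atlas €10.94: books and periodicals → 10% + 0% county = 10% → €1.09
Crossword puzzle book €14.18: books and periodicals → 10% + 0% county = 10% → €1.42
Canvas tote bag €25.24: everything else → 8.75% + 3% county = 11.75% → €2.97
Total tax = €1.49 + €2.09 + €1.75 + €0.86 + €6.20 + €0.94 + €3.58 + €1.09 + €1.42 + €2.97 = €22.39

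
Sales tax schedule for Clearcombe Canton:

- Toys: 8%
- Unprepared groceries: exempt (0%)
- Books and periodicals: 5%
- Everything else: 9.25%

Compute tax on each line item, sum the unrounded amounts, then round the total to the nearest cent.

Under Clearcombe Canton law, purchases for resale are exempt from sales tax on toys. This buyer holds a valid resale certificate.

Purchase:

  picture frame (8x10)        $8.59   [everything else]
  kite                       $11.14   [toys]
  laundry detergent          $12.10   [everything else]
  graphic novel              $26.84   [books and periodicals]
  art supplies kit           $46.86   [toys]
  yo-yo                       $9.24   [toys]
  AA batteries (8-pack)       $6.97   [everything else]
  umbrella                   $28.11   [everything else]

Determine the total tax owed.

$6.50

Picture frame (8x10) $8.59: everything else → 9.25% → $0.794575
Kite $11.14: toys, buyer-exempt → 0% → $0.00
Laundry detergent $12.10: everything else → 9.25% → $1.11925
Graphic novel $26.84: books and periodicals → 5% → $1.342
Art supplies kit $46.86: toys, buyer-exempt → 0% → $0.00
Yo-yo $9.24: toys, buyer-exempt → 0% → $0.00
AA batteries (8-pack) $6.97: everything else → 9.25% → $0.644725
Umbrella $28.11: everything else → 9.25% → $2.600175
Unrounded tax sum = $6.500725 → $6.50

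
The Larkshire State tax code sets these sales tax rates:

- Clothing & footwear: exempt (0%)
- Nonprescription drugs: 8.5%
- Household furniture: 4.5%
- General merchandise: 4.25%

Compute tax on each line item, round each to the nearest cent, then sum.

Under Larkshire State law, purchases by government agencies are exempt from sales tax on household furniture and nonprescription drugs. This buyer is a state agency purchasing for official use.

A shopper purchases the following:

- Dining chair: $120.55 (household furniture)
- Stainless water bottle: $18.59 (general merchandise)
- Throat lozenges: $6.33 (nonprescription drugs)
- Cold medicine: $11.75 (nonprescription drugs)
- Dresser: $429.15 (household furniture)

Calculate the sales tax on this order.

Dining chair $120.55: household furniture, buyer-exempt → 0% → $0.00
Stainless water bottle $18.59: general merchandise → 4.25% → $0.79
Throat lozenges $6.33: nonprescription drugs, buyer-exempt → 0% → $0.00
Cold medicine $11.75: nonprescription drugs, buyer-exempt → 0% → $0.00
Dresser $429.15: household furniture, buyer-exempt → 0% → $0.00
Total tax = $0.79

$0.79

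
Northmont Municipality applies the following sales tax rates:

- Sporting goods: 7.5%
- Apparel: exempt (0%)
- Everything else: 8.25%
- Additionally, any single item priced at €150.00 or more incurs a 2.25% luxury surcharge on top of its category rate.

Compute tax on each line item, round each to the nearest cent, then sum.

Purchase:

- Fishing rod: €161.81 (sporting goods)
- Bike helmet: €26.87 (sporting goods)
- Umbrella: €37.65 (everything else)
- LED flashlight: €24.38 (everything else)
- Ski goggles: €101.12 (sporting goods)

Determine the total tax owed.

Fishing rod €161.81: sporting goods → 7.5% + 2.25% surcharge = 9.75% → €15.78
Bike helmet €26.87: sporting goods → 7.5% → €2.02
Umbrella €37.65: everything else → 8.25% → €3.11
LED flashlight €24.38: everything else → 8.25% → €2.01
Ski goggles €101.12: sporting goods → 7.5% → €7.58
Total tax = €15.78 + €2.02 + €3.11 + €2.01 + €7.58 = €30.50

€30.50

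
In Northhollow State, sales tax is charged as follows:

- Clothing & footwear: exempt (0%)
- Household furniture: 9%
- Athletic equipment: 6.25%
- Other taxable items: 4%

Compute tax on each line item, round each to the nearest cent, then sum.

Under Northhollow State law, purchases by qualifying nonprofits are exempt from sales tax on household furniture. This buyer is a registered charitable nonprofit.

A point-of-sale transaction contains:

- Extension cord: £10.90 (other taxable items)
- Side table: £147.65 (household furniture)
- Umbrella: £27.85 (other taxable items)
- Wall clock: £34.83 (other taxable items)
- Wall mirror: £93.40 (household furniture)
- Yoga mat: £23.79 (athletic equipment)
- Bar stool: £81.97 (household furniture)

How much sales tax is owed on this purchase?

Extension cord £10.90: other taxable items → 4% → £0.44
Side table £147.65: household furniture, buyer-exempt → 0% → £0.00
Umbrella £27.85: other taxable items → 4% → £1.11
Wall clock £34.83: other taxable items → 4% → £1.39
Wall mirror £93.40: household furniture, buyer-exempt → 0% → £0.00
Yoga mat £23.79: athletic equipment → 6.25% → £1.49
Bar stool £81.97: household furniture, buyer-exempt → 0% → £0.00
Total tax = £0.44 + £1.11 + £1.39 + £1.49 = £4.43

£4.43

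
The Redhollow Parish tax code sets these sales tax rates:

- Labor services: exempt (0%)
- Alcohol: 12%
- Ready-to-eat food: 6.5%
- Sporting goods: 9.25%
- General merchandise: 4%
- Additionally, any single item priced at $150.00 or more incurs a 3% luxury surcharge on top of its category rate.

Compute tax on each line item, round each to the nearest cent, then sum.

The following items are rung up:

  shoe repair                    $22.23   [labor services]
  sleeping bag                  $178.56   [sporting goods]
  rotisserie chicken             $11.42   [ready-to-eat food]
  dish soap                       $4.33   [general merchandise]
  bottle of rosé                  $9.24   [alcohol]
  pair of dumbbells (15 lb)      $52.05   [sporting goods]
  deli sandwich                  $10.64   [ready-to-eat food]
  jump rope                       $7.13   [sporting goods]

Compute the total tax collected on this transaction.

Shoe repair $22.23: labor services → 0% → $0.00
Sleeping bag $178.56: sporting goods → 9.25% + 3% surcharge = 12.25% → $21.87
Rotisserie chicken $11.42: ready-to-eat food → 6.5% → $0.74
Dish soap $4.33: general merchandise → 4% → $0.17
Bottle of rosé $9.24: alcohol → 12% → $1.11
Pair of dumbbells (15 lb) $52.05: sporting goods → 9.25% → $4.81
Deli sandwich $10.64: ready-to-eat food → 6.5% → $0.69
Jump rope $7.13: sporting goods → 9.25% → $0.66
Total tax = $21.87 + $0.74 + $0.17 + $1.11 + $4.81 + $0.69 + $0.66 = $30.05

$30.05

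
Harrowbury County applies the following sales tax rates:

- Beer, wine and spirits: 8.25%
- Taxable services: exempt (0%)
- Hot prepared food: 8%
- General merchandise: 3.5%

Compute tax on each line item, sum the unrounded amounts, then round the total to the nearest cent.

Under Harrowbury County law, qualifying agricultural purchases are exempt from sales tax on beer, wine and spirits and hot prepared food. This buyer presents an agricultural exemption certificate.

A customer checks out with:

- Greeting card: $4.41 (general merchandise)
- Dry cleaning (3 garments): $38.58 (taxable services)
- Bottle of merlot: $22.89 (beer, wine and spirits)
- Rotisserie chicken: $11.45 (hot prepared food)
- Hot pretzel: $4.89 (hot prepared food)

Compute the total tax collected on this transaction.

Greeting card $4.41: general merchandise → 3.5% → $0.15435
Dry cleaning (3 garments) $38.58: taxable services → 0% → $0.00
Bottle of merlot $22.89: beer, wine and spirits, buyer-exempt → 0% → $0.00
Rotisserie chicken $11.45: hot prepared food, buyer-exempt → 0% → $0.00
Hot pretzel $4.89: hot prepared food, buyer-exempt → 0% → $0.00
Unrounded tax sum = $0.15435 → $0.15

$0.15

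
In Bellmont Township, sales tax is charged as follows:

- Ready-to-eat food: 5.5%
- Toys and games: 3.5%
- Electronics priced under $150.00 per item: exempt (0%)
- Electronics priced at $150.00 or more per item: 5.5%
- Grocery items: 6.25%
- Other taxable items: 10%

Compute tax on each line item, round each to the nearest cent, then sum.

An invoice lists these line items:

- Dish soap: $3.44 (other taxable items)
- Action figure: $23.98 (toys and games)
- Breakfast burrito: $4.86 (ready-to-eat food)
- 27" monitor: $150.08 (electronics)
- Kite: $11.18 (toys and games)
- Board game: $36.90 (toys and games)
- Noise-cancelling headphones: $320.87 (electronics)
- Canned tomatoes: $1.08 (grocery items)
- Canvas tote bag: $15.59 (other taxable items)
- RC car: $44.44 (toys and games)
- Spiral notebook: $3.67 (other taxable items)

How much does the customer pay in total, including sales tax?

Dish soap $3.44: other taxable items → 10% → $0.34
Action figure $23.98: toys and games → 3.5% → $0.84
Breakfast burrito $4.86: ready-to-eat food → 5.5% → $0.27
27" monitor $150.08: electronics, $150.00 or more → 5.5% → $8.25
Kite $11.18: toys and games → 3.5% → $0.39
Board game $36.90: toys and games → 3.5% → $1.29
Noise-cancelling headphones $320.87: electronics, $150.00 or more → 5.5% → $17.65
Canned tomatoes $1.08: grocery items → 6.25% → $0.07
Canvas tote bag $15.59: other taxable items → 10% → $1.56
RC car $44.44: toys and games → 3.5% → $1.56
Spiral notebook $3.67: other taxable items → 10% → $0.37
Subtotal = $616.09; tax = $32.59; total due = $648.68

$648.68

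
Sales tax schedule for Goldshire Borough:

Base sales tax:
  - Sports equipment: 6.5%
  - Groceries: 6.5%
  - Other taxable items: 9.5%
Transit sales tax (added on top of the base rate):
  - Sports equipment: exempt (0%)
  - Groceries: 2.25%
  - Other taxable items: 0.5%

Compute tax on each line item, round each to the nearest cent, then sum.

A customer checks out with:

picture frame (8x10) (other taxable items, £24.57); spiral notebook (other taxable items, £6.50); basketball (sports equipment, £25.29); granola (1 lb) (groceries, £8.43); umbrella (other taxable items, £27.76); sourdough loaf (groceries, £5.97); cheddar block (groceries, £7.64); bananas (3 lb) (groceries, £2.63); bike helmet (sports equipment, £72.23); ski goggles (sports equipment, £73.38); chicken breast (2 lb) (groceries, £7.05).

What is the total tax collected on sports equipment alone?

Basketball £25.29: sports equipment → 6.5% + 0% transit = 6.5% → £1.64
Bike helmet £72.23: sports equipment → 6.5% + 0% transit = 6.5% → £4.69
Ski goggles £73.38: sports equipment → 6.5% + 0% transit = 6.5% → £4.77
Tax on sports equipment = £1.64 + £4.69 + £4.77 = £11.10

£11.10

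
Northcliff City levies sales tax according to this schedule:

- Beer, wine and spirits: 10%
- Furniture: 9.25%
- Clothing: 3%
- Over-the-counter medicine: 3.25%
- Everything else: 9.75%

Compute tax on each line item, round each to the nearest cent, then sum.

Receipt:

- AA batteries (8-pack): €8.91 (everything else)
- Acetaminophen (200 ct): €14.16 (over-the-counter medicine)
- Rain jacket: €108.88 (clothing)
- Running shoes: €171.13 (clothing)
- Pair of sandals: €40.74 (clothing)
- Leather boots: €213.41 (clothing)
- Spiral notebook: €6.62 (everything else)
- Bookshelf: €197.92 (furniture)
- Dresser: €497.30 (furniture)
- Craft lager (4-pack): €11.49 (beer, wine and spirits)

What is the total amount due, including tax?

€1354.02

AA batteries (8-pack) €8.91: everything else → 9.75% → €0.87
Acetaminophen (200 ct) €14.16: over-the-counter medicine → 3.25% → €0.46
Rain jacket €108.88: clothing → 3% → €3.27
Running shoes €171.13: clothing → 3% → €5.13
Pair of sandals €40.74: clothing → 3% → €1.22
Leather boots €213.41: clothing → 3% → €6.40
Spiral notebook €6.62: everything else → 9.75% → €0.65
Bookshelf €197.92: furniture → 9.25% → €18.31
Dresser €497.30: furniture → 9.25% → €46.00
Craft lager (4-pack) €11.49: beer, wine and spirits → 10% → €1.15
Subtotal = €1270.56; tax = €83.46; total due = €1354.02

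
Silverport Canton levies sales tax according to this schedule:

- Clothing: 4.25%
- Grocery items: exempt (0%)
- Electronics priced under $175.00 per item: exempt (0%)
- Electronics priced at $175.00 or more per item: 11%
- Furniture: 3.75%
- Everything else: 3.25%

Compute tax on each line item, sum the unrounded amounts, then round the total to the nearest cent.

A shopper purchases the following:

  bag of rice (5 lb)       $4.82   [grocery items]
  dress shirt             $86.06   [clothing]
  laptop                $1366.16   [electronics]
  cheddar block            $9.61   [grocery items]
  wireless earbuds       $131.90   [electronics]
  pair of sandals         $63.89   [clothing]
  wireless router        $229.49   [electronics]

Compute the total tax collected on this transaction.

Bag of rice (5 lb) $4.82: grocery items → 0% → $0.00
Dress shirt $86.06: clothing → 4.25% → $3.65755
Laptop $1366.16: electronics, $175.00 or more → 11% → $150.2776
Cheddar block $9.61: grocery items → 0% → $0.00
Wireless earbuds $131.90: electronics, under $175.00 → 0% → $0.00
Pair of sandals $63.89: clothing → 4.25% → $2.715325
Wireless router $229.49: electronics, $175.00 or more → 11% → $25.2439
Unrounded tax sum = $181.894375 → $181.89

$181.89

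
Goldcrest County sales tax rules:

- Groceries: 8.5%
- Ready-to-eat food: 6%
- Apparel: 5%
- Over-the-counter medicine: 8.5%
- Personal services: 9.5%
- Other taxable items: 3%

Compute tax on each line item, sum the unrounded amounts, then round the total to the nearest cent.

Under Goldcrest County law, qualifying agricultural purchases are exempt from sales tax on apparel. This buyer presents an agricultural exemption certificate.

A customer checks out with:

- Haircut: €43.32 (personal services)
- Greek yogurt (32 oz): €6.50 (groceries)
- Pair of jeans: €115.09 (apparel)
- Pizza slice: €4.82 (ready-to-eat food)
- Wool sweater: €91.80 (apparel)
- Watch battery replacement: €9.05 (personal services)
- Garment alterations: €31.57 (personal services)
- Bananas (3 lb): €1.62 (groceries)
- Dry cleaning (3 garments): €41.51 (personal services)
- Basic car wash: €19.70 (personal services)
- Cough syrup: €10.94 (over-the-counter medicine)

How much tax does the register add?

Haircut €43.32: personal services → 9.5% → €4.1154
Greek yogurt (32 oz) €6.50: groceries → 8.5% → €0.5525
Pair of jeans €115.09: apparel, buyer-exempt → 0% → €0.00
Pizza slice €4.82: ready-to-eat food → 6% → €0.2892
Wool sweater €91.80: apparel, buyer-exempt → 0% → €0.00
Watch battery replacement €9.05: personal services → 9.5% → €0.85975
Garment alterations €31.57: personal services → 9.5% → €2.99915
Bananas (3 lb) €1.62: groceries → 8.5% → €0.1377
Dry cleaning (3 garments) €41.51: personal services → 9.5% → €3.94345
Basic car wash €19.70: personal services → 9.5% → €1.8715
Cough syrup €10.94: over-the-counter medicine → 8.5% → €0.9299
Unrounded tax sum = €15.69855 → €15.70

€15.70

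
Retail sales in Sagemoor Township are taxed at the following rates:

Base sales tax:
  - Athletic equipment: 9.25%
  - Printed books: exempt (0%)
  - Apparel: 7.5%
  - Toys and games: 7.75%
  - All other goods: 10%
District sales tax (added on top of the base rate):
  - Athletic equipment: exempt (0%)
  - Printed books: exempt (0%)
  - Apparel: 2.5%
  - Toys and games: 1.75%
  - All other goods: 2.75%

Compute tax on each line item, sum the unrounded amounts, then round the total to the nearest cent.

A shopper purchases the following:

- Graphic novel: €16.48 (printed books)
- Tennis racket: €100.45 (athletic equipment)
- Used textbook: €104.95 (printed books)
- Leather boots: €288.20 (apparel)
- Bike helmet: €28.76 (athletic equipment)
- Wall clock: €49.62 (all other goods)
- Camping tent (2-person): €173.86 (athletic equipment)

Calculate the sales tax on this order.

€63.18

Graphic novel €16.48: printed books → 0% + 0% district = 0% → €0.00
Tennis racket €100.45: athletic equipment → 9.25% + 0% district = 9.25% → €9.291625
Used textbook €104.95: printed books → 0% + 0% district = 0% → €0.00
Leather boots €288.20: apparel → 7.5% + 2.5% district = 10% → €28.82
Bike helmet €28.76: athletic equipment → 9.25% + 0% district = 9.25% → €2.6603
Wall clock €49.62: all other goods → 10% + 2.75% district = 12.75% → €6.32655
Camping tent (2-person) €173.86: athletic equipment → 9.25% + 0% district = 9.25% → €16.08205
Unrounded tax sum = €63.180525 → €63.18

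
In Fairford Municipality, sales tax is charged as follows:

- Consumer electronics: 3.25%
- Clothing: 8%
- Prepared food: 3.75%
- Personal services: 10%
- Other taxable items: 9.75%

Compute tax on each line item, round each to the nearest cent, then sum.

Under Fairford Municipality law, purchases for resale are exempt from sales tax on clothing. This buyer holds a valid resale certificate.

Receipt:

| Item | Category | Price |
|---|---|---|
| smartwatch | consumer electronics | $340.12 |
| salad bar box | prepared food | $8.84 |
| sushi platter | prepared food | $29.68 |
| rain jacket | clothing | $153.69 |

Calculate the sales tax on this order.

$12.49

Smartwatch $340.12: consumer electronics → 3.25% → $11.05
Salad bar box $8.84: prepared food → 3.75% → $0.33
Sushi platter $29.68: prepared food → 3.75% → $1.11
Rain jacket $153.69: clothing, buyer-exempt → 0% → $0.00
Total tax = $11.05 + $0.33 + $1.11 = $12.49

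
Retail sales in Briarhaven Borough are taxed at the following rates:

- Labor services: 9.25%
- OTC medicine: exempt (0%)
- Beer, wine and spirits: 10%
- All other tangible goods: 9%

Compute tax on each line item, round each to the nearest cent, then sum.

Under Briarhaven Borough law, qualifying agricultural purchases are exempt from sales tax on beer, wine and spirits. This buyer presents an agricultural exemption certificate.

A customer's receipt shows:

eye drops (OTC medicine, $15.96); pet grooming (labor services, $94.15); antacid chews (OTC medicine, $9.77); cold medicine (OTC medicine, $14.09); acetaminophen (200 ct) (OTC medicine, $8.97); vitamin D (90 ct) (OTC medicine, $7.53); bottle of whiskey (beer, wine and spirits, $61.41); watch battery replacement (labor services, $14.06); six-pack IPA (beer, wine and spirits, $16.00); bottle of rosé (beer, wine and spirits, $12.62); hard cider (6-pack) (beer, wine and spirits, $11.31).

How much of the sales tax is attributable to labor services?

Pet grooming $94.15: labor services → 9.25% → $8.71
Watch battery replacement $14.06: labor services → 9.25% → $1.30
Tax on labor services = $8.71 + $1.30 = $10.01

$10.01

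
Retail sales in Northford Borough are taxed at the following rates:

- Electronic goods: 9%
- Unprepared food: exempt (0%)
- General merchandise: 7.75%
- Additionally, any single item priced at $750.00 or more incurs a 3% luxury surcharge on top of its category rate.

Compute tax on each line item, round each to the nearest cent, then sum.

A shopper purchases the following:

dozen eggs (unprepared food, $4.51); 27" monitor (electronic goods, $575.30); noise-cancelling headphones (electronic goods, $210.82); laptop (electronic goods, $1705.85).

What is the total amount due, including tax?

$2771.93

Dozen eggs $4.51: unprepared food → 0% → $0.00
27" monitor $575.30: electronic goods → 9% → $51.78
Noise-cancelling headphones $210.82: electronic goods → 9% → $18.97
Laptop $1705.85: electronic goods → 9% + 3% surcharge = 12% → $204.70
Subtotal = $2496.48; tax = $275.45; total due = $2771.93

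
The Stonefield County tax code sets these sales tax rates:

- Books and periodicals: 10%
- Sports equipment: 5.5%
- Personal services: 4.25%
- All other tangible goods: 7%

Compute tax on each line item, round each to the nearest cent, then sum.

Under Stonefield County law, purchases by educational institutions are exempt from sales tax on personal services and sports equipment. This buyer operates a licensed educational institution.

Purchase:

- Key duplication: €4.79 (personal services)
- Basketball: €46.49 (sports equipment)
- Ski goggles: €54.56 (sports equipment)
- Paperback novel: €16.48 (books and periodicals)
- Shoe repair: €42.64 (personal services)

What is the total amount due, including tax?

Key duplication €4.79: personal services, buyer-exempt → 0% → €0.00
Basketball €46.49: sports equipment, buyer-exempt → 0% → €0.00
Ski goggles €54.56: sports equipment, buyer-exempt → 0% → €0.00
Paperback novel €16.48: books and periodicals → 10% → €1.65
Shoe repair €42.64: personal services, buyer-exempt → 0% → €0.00
Subtotal = €164.96; tax = €1.65; total due = €166.61

€166.61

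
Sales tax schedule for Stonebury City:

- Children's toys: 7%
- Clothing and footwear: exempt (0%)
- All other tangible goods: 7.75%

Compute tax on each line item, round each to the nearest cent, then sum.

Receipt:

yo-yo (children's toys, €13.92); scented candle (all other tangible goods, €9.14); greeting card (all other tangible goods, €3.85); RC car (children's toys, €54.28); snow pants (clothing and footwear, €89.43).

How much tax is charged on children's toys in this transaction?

Yo-yo €13.92: children's toys → 7% → €0.97
RC car €54.28: children's toys → 7% → €3.80
Tax on children's toys = €0.97 + €3.80 = €4.77

€4.77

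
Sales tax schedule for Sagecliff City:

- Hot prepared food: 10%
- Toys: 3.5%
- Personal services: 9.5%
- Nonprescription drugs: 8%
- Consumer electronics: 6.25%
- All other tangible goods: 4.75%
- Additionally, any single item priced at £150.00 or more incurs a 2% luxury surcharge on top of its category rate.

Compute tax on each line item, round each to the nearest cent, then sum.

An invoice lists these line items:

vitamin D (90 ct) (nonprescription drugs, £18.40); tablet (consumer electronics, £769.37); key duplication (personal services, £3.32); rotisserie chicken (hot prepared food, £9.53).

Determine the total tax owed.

£66.21

Vitamin D (90 ct) £18.40: nonprescription drugs → 8% → £1.47
Tablet £769.37: consumer electronics → 6.25% + 2% surcharge = 8.25% → £63.47
Key duplication £3.32: personal services → 9.5% → £0.32
Rotisserie chicken £9.53: hot prepared food → 10% → £0.95
Total tax = £1.47 + £63.47 + £0.32 + £0.95 = £66.21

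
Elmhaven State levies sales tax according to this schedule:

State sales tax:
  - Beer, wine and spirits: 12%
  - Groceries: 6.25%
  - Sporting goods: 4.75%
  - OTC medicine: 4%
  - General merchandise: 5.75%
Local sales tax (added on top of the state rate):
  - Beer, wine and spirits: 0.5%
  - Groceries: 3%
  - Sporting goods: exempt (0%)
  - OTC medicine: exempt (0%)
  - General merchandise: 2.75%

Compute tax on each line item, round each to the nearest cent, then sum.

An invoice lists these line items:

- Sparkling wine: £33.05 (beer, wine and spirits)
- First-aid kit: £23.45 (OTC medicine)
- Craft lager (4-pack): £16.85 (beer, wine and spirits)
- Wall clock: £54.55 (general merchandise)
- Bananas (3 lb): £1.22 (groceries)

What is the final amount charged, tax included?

£141.05

Sparkling wine £33.05: beer, wine and spirits → 12% + 0.5% local = 12.5% → £4.13
First-aid kit £23.45: OTC medicine → 4% + 0% local = 4% → £0.94
Craft lager (4-pack) £16.85: beer, wine and spirits → 12% + 0.5% local = 12.5% → £2.11
Wall clock £54.55: general merchandise → 5.75% + 2.75% local = 8.5% → £4.64
Bananas (3 lb) £1.22: groceries → 6.25% + 3% local = 9.25% → £0.11
Subtotal = £129.12; tax = £11.93; total due = £141.05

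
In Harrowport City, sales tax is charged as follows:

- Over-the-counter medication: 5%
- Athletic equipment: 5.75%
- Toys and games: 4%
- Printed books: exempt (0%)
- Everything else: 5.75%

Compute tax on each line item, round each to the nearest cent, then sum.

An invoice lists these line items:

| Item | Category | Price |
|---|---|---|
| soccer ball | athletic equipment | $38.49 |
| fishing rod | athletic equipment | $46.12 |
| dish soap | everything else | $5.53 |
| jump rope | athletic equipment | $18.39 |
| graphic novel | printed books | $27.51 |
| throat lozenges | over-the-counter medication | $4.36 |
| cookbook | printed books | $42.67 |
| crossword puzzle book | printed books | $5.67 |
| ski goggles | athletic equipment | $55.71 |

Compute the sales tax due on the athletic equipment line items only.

Soccer ball $38.49: athletic equipment → 5.75% → $2.21
Fishing rod $46.12: athletic equipment → 5.75% → $2.65
Jump rope $18.39: athletic equipment → 5.75% → $1.06
Ski goggles $55.71: athletic equipment → 5.75% → $3.20
Tax on athletic equipment = $2.21 + $2.65 + $1.06 + $3.20 = $9.12

$9.12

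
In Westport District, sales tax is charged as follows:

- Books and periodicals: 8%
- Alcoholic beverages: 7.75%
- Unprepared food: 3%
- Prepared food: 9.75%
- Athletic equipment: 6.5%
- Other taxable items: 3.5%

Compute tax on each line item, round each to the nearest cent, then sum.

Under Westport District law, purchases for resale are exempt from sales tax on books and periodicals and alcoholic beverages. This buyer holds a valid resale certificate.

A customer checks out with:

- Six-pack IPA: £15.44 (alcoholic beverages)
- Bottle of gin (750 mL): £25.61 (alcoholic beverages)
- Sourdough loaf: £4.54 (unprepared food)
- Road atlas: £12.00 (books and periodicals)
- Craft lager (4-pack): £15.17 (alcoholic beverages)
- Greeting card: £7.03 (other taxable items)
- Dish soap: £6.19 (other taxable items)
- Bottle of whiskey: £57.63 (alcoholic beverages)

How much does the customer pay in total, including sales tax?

£144.22

Six-pack IPA £15.44: alcoholic beverages, buyer-exempt → 0% → £0.00
Bottle of gin (750 mL) £25.61: alcoholic beverages, buyer-exempt → 0% → £0.00
Sourdough loaf £4.54: unprepared food → 3% → £0.14
Road atlas £12.00: books and periodicals, buyer-exempt → 0% → £0.00
Craft lager (4-pack) £15.17: alcoholic beverages, buyer-exempt → 0% → £0.00
Greeting card £7.03: other taxable items → 3.5% → £0.25
Dish soap £6.19: other taxable items → 3.5% → £0.22
Bottle of whiskey £57.63: alcoholic beverages, buyer-exempt → 0% → £0.00
Subtotal = £143.61; tax = £0.61; total due = £144.22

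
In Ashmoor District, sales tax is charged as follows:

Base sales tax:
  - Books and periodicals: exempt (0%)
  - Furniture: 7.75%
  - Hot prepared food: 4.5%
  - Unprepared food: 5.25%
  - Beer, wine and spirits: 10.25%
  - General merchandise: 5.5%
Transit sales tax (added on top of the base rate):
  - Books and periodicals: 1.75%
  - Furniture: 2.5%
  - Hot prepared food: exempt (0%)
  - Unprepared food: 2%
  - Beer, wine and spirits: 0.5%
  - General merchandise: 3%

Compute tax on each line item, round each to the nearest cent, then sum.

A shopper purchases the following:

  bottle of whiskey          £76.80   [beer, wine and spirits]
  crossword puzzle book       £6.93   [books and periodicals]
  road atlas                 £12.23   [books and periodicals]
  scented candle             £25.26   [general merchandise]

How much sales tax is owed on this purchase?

Bottle of whiskey £76.80: beer, wine and spirits → 10.25% + 0.5% transit = 10.75% → £8.26
Crossword puzzle book £6.93: books and periodicals → 0% + 1.75% transit = 1.75% → £0.12
Road atlas £12.23: books and periodicals → 0% + 1.75% transit = 1.75% → £0.21
Scented candle £25.26: general merchandise → 5.5% + 3% transit = 8.5% → £2.15
Total tax = £8.26 + £0.12 + £0.21 + £2.15 = £10.74

£10.74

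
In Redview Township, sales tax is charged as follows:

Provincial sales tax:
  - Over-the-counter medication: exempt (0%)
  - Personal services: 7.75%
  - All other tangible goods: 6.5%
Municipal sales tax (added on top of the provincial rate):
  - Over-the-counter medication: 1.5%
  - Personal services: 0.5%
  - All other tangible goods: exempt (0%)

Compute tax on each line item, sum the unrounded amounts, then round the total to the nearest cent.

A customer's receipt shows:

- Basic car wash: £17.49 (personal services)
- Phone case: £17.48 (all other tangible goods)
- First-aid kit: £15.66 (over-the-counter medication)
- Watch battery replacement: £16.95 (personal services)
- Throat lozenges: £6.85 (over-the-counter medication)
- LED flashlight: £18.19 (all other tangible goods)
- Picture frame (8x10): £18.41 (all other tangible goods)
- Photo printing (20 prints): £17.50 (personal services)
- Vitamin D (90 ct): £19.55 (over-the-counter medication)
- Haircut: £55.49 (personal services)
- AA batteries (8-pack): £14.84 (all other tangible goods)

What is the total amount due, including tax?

£232.38

Basic car wash £17.49: personal services → 7.75% + 0.5% municipal = 8.25% → £1.442925
Phone case £17.48: all other tangible goods → 6.5% + 0% municipal = 6.5% → £1.1362
First-aid kit £15.66: over-the-counter medication → 0% + 1.5% municipal = 1.5% → £0.2349
Watch battery replacement £16.95: personal services → 7.75% + 0.5% municipal = 8.25% → £1.398375
Throat lozenges £6.85: over-the-counter medication → 0% + 1.5% municipal = 1.5% → £0.10275
LED flashlight £18.19: all other tangible goods → 6.5% + 0% municipal = 6.5% → £1.18235
Picture frame (8x10) £18.41: all other tangible goods → 6.5% + 0% municipal = 6.5% → £1.19665
Photo printing (20 prints) £17.50: personal services → 7.75% + 0.5% municipal = 8.25% → £1.44375
Vitamin D (90 ct) £19.55: over-the-counter medication → 0% + 1.5% municipal = 1.5% → £0.29325
Haircut £55.49: personal services → 7.75% + 0.5% municipal = 8.25% → £4.577925
AA batteries (8-pack) £14.84: all other tangible goods → 6.5% + 0% municipal = 6.5% → £0.9646
Subtotal = £218.41; unrounded tax = £13.973675 → £13.97; total due = £232.38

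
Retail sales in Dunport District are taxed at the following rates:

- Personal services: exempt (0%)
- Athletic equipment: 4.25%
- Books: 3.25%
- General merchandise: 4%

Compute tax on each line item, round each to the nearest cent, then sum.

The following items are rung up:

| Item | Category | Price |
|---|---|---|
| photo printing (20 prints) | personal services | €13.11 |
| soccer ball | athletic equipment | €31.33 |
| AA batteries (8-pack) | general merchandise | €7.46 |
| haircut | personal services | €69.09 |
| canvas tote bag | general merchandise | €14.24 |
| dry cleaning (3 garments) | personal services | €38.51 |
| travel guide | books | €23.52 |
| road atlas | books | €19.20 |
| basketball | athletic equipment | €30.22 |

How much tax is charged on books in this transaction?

€1.38

Travel guide €23.52: books → 3.25% → €0.76
Road atlas €19.20: books → 3.25% → €0.62
Tax on books = €0.76 + €0.62 = €1.38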